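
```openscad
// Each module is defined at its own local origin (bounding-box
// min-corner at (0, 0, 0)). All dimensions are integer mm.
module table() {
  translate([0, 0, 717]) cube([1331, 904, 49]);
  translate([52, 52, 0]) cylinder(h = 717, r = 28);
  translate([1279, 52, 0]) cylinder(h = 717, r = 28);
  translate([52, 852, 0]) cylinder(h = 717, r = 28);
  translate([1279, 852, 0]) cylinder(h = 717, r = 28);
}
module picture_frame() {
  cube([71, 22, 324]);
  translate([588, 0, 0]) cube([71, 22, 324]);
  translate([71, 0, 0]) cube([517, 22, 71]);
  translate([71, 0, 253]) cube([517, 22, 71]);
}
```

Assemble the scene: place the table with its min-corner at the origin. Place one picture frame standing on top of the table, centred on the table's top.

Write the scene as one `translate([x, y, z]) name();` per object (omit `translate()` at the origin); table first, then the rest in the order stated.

table();
translate([336, 441, 766]) picture_frame();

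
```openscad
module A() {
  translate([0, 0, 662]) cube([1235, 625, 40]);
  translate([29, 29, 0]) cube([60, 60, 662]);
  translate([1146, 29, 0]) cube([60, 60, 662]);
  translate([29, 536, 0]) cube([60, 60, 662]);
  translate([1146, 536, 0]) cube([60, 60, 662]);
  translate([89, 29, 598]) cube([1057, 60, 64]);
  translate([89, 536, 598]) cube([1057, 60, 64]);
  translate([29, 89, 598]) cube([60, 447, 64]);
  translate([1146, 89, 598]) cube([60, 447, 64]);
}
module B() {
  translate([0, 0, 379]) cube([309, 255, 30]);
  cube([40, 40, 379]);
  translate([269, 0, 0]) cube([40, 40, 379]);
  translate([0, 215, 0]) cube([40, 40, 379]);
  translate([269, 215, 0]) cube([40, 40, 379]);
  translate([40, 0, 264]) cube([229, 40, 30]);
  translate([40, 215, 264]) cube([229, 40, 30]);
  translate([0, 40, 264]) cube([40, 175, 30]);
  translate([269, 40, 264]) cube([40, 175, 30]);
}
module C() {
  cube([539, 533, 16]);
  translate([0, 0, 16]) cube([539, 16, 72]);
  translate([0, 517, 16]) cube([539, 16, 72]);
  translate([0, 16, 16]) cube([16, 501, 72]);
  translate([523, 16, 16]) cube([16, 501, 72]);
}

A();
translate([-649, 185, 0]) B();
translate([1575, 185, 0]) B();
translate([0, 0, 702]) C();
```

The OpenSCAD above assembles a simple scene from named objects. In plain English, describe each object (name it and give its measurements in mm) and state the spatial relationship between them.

A is a table: top 1235 mm (x) × 625 mm (y), 40 mm thick, upper face at z = 702 mm, on four 60×60 mm square legs, each inset 29 mm from the nearest pair of top edges, running from z = 0 to the bottom of the top. Four apron rails, 60 mm thick and 64 mm tall, run between adjacent legs with their top edges flush with the underside of the top and their outer faces flush with the legs' outer faces.

B is a simple wooden stool: a rectangular seat 309 mm (x) by 255 mm (y), 30 mm thick, top face at z = 409 mm, on four square legs, each 40×40 mm in cross-section. The legs rest on z = 0, each flush with a corner of the seat. Four stretchers, 40 mm wide and 30 mm tall, connect adjacent legs with their undersides at z = 264 mm, each running between the inner faces of the legs it joins and aligned with the legs' outer faces on the other axis.

C is an open storage box with external size 539×533×88 mm and wall thickness 16 mm (the base is also 16 mm thick). The base covers the whole footprint; the four walls stand on the base, with the y-facing walls full-width and the x-facing walls fitting between their inner faces.

Two stools sit around the table at the −x, +x sides. The open box is on top of the table.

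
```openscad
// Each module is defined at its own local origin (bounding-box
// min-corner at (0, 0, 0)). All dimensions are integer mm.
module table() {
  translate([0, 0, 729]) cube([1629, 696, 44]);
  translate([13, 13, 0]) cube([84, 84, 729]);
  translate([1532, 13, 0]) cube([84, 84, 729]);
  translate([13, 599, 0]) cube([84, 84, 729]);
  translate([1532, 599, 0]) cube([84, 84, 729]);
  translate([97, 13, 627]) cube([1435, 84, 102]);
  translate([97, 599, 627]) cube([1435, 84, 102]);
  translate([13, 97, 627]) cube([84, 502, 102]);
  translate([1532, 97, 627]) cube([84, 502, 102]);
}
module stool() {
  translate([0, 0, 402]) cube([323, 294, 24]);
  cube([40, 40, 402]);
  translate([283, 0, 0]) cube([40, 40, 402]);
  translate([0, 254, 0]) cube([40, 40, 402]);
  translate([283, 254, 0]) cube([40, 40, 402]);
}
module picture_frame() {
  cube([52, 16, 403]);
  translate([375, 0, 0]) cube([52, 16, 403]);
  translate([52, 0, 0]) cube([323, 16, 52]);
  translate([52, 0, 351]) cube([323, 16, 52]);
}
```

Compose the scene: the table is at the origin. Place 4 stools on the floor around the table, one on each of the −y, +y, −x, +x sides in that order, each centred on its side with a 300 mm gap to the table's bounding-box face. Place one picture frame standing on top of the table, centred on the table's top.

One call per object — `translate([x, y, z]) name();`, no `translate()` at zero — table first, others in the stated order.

table();
translate([653, -594, 0]) stool();
translate([653, 996, 0]) stool();
translate([-623, 201, 0]) stool();
translate([1929, 201, 0]) stool();
translate([601, 340, 773]) picture_frame();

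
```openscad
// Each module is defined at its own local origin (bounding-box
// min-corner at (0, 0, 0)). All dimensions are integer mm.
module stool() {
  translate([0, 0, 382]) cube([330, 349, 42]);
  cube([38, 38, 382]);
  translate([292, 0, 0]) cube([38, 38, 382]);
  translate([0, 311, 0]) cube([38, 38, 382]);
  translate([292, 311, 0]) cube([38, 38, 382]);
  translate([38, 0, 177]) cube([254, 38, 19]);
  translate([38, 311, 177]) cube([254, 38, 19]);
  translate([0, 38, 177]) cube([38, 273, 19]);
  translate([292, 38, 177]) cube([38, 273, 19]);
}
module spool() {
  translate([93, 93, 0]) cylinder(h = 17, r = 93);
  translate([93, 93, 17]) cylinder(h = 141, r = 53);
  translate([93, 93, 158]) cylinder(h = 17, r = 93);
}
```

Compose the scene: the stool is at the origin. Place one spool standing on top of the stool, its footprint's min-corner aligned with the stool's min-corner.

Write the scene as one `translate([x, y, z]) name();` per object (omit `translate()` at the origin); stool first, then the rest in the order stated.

stool();
translate([0, 0, 424]) spool();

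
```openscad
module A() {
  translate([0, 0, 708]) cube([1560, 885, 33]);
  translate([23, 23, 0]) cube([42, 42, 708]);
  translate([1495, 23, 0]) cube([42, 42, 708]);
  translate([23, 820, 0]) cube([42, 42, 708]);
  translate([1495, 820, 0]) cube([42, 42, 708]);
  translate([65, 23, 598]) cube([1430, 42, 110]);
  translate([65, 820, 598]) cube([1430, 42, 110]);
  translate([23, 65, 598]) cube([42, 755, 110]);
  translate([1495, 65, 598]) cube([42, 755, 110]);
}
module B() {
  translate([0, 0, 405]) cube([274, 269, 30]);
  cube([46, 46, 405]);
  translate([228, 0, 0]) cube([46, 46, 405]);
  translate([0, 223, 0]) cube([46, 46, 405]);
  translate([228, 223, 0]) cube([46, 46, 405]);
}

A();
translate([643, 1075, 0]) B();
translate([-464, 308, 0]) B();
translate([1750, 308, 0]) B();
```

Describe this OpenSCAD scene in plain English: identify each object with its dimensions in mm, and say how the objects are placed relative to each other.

A is a rectangular dining table. The top is 1560×885×33 mm with its upper surface at z = 741 mm. It stands on four 42×42 mm square legs, each inset 23 mm from the nearest pair of top edges, running from the floor to the underside of the top. Four apron rails, 42 mm thick and 110 mm tall, run between adjacent legs with their top edges flush with the underside of the top and their outer faces flush with the legs' outer faces.

B is a four-legged stool. The seat is 274×269 mm, 30 mm thick, top at z = 435 mm. It stands on four square legs, each 46×46 mm in cross-section, from z = 0 to the seat underside, each flush with a corner of the seat.

Three stools sit around the table at the +y, −x, +x sides.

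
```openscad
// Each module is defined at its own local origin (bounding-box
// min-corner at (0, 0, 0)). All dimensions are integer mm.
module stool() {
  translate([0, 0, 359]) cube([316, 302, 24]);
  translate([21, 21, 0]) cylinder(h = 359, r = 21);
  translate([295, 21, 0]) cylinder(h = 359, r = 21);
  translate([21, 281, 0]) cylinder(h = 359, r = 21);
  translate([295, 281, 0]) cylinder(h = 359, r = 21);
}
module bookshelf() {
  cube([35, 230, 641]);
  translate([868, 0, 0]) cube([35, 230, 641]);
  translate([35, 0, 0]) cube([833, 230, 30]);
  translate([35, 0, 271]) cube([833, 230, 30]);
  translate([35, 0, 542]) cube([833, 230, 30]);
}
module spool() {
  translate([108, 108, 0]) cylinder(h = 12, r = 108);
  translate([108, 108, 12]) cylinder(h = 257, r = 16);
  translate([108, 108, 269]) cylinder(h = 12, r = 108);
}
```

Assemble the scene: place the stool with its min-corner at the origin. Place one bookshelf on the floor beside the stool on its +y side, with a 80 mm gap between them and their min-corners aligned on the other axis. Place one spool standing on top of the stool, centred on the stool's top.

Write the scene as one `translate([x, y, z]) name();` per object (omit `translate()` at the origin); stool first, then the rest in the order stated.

stool();
translate([0, 382, 0]) bookshelf();
translate([50, 43, 383]) spool();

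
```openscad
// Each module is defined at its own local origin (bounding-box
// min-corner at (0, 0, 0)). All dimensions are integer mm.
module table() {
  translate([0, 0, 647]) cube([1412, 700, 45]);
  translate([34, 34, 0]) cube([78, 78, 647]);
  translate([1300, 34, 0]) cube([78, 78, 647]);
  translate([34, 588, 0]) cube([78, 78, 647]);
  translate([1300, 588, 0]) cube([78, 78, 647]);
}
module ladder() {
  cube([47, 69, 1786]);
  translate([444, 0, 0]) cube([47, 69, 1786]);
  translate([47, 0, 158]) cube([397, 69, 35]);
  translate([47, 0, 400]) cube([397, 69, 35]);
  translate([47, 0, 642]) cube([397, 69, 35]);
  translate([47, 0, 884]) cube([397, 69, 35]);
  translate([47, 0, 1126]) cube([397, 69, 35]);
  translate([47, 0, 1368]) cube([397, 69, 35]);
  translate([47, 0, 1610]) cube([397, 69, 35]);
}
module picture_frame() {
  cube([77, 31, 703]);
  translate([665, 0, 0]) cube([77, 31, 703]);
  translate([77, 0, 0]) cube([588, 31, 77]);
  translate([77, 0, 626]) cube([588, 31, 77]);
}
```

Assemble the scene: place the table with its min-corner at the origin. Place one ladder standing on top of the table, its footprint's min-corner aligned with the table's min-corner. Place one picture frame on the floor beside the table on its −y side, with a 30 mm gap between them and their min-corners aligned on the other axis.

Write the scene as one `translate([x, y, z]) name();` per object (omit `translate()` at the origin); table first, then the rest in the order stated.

table();
translate([0, 0, 692]) ladder();
translate([0, -61, 0]) picture_frame();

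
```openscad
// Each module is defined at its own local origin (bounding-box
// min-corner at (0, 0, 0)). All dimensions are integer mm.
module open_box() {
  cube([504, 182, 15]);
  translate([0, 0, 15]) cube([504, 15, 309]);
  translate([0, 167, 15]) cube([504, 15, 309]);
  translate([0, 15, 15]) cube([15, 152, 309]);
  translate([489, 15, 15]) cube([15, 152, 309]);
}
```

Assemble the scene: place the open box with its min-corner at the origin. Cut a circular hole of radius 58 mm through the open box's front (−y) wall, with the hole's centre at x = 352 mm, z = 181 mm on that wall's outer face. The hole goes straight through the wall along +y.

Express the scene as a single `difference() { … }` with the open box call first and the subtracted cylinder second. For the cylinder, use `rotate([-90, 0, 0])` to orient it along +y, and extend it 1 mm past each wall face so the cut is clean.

difference() {
  open_box();
  translate([352, -1, 181]) rotate([-90, 0, 0]) cylinder(h = 17, r = 58);
}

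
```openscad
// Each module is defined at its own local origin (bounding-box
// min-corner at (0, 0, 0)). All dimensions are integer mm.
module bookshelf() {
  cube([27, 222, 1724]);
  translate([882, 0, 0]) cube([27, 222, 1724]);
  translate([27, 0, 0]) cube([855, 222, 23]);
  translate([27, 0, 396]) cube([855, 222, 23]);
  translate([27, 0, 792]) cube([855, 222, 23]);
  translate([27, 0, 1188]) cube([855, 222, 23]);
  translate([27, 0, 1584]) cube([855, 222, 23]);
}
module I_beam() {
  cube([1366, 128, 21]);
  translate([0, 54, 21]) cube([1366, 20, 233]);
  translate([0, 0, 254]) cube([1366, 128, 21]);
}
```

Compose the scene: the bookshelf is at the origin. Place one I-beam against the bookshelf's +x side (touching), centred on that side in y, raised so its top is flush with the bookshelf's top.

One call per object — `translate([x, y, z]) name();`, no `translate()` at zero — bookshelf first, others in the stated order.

bookshelf();
translate([909, 47, 1449]) I_beam();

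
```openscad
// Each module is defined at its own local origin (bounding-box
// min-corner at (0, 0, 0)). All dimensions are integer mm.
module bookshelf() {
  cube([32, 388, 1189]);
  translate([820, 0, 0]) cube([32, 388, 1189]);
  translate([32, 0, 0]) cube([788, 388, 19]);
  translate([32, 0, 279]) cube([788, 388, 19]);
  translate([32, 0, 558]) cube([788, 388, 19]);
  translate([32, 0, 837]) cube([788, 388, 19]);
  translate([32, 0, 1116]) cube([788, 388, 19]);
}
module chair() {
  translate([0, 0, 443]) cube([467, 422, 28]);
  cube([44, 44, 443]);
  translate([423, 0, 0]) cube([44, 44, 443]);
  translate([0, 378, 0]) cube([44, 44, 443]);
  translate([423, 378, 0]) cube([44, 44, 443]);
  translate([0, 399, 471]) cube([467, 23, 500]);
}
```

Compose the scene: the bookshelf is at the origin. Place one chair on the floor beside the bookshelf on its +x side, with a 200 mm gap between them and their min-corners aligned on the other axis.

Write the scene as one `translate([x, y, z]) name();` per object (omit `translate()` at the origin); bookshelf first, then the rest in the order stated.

bookshelf();
translate([1052, 0, 0]) chair();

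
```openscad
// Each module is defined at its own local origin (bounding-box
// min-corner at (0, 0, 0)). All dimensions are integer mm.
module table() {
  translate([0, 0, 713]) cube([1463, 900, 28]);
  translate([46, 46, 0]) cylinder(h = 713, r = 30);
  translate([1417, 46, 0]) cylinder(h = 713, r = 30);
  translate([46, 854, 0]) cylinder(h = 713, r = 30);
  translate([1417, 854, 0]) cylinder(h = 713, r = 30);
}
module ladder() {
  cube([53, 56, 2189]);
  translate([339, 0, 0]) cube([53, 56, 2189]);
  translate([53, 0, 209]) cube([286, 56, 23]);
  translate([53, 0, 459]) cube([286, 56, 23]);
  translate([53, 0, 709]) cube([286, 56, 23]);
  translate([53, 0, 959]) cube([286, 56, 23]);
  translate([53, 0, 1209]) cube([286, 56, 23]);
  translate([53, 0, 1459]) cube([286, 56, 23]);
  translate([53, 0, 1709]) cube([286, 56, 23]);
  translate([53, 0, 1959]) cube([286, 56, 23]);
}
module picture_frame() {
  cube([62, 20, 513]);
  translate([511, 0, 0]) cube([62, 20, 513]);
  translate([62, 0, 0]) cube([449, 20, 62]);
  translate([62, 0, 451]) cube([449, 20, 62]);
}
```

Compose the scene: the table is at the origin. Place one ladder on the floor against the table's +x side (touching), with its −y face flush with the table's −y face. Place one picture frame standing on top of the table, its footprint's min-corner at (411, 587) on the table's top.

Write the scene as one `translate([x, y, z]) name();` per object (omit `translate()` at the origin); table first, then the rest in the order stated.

table();
translate([1463, 0, 0]) ladder();
translate([411, 587, 741]) picture_frame();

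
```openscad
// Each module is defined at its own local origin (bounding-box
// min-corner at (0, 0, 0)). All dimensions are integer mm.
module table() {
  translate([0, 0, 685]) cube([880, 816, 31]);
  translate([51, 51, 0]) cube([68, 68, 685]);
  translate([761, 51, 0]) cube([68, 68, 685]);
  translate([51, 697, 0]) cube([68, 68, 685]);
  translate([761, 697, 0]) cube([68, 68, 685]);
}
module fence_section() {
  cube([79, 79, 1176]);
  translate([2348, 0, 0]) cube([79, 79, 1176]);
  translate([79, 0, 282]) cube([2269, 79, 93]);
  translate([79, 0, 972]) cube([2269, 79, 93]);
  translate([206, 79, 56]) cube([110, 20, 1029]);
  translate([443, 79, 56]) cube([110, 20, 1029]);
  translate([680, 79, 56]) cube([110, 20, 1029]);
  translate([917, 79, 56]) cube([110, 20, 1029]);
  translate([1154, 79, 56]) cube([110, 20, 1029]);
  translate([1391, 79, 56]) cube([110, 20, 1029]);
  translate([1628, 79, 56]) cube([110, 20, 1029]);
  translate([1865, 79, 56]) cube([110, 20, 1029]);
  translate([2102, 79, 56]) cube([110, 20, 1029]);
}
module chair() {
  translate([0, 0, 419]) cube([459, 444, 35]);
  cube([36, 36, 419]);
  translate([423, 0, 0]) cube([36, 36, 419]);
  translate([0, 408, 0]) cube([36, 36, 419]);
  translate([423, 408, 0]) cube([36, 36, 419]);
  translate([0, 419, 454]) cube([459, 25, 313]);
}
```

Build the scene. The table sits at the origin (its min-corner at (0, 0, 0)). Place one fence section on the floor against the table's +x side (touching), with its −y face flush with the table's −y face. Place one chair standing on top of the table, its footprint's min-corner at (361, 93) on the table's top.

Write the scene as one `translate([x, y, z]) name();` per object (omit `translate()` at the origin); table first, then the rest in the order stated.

table();
translate([880, 0, 0]) fence_section();
translate([361, 93, 716]) chair();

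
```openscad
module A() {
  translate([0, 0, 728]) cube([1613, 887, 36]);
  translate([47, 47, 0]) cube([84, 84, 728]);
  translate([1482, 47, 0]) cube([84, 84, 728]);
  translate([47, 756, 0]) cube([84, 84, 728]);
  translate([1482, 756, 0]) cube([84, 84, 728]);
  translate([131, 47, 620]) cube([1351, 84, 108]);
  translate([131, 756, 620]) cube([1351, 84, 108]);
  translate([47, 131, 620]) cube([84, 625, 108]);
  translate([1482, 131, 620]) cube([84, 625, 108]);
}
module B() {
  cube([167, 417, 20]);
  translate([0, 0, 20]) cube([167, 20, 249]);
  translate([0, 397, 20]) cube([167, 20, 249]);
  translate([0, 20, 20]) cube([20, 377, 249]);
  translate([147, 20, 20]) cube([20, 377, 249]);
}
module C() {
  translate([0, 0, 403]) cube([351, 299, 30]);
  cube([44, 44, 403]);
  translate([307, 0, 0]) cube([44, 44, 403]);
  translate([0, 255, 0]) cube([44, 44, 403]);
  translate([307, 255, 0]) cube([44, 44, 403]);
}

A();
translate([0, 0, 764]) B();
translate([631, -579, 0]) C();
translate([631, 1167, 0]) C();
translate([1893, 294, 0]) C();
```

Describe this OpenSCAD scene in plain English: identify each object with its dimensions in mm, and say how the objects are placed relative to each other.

A is a table: top 1613 mm (x) × 887 mm (y), 36 mm thick, upper face at z = 764 mm, on four 84×84 mm square legs, each inset 47 mm from the nearest pair of top edges, running from z = 0 to the bottom of the top. Four apron rails, 84 mm thick and 108 mm tall, run between adjacent legs with their top edges flush with the underside of the top and their outer faces flush with the legs' outer faces.

B is an open-topped rectangular box: outside dimensions 167×417×269 mm, with a uniform wall and base thickness of 20 mm. The base is a full 167×417 slab on the floor; four walls sit on top of the base. The front and back walls (the −y and +y sides) span the full width; the two side walls fit between them.

C is a four-legged stool. The seat is 351×299 mm, 30 mm thick, top at z = 433 mm. It stands on four square legs, each 44×44 mm in cross-section, from z = 0 to the seat underside, each flush with a corner of the seat.

The open box is on top of the table. Three stools sit around the table at the −y, +y, +x sides.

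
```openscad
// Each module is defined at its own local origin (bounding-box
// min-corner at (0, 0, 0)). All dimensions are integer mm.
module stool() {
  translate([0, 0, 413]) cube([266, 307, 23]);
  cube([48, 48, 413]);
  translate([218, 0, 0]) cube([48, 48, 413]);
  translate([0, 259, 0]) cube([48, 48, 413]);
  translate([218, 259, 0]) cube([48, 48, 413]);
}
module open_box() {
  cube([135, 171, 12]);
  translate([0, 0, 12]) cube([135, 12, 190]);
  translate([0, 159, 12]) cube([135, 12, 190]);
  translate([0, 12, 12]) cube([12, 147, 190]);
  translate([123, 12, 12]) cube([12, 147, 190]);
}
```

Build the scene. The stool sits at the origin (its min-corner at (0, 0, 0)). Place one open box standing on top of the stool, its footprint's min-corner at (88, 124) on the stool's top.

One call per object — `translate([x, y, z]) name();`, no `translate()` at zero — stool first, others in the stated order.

stool();
translate([88, 124, 436]) open_box();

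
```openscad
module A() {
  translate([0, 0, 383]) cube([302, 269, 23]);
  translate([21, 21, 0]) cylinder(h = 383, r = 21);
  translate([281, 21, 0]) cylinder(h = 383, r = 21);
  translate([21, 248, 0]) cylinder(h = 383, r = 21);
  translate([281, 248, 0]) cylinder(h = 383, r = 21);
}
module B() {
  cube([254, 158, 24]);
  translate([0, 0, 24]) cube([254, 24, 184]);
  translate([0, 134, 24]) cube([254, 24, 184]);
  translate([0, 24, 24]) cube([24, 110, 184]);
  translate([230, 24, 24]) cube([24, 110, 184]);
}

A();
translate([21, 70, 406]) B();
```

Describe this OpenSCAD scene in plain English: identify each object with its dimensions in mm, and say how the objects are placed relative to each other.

A is a four-legged stool. The seat is 302×269 mm, 23 mm thick, top at z = 406 mm. It stands on four round legs, each 42 mm in diameter, from z = 0 to the seat underside, each leg's axis is inset half a diameter from the nearest pair of seat edges (so the leg's bounding box is flush with the corner).

B is an open storage box with external size 254×158×208 mm and wall thickness 24 mm (the base is also 24 mm thick). The base covers the whole footprint; the four walls stand on the base, with the y-facing walls full-width and the x-facing walls fitting between their inner faces.

The open box is on top of the stool.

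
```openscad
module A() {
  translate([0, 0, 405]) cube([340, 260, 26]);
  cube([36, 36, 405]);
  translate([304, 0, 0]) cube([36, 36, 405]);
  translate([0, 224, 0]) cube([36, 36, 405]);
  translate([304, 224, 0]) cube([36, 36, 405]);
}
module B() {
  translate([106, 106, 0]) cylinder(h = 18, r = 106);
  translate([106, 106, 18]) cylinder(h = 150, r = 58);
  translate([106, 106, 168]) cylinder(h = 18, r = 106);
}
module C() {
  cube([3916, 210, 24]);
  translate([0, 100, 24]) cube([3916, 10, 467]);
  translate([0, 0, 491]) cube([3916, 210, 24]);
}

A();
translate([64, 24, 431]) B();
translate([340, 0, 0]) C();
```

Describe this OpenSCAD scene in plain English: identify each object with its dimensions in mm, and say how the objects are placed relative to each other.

A is a four-legged stool. The seat is a 340×260×26 mm slab whose top surface is at z = 431 mm; four square legs, each 36×36 mm in cross-section, run from the floor (z = 0) to the underside of the seat, each flush with a corner of the seat.

B is a spool: two coaxial disc flanges of radius 106 mm and thickness 18 mm, joined by a core cylinder of radius 58 mm and height 150 mm. The lower flange rests on z = 0 and the three cylinders share a vertical axis.

C is an I-beam lying along x, 3916 mm long. Overall section height 515 mm. Two flanges 210 mm wide (y) and 24 mm thick, one on the floor and one at the top; a web 10 mm thick runs between them, centred on the flange width.

The spool is on top of the stool, centred. The I-beam is against the stool's +x side, with their −y faces flush.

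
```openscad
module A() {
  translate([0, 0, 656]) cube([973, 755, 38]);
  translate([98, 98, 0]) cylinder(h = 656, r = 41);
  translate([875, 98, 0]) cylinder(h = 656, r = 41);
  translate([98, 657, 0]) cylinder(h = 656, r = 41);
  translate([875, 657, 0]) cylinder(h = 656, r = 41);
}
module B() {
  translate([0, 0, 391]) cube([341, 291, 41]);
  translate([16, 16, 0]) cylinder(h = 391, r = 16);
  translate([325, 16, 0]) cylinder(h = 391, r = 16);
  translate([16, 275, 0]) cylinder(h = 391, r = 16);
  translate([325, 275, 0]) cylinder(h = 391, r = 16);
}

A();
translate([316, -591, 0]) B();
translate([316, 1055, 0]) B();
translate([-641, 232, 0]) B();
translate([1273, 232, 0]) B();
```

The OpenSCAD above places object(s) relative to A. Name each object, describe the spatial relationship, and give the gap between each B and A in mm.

A is a table. B is a stool. Four stools sit around the table at the −y, +y, −x, +x sides. The gap between each stool and the table is 300 mm.

Each stool's nearest face is 300 mm from the table's bounding box.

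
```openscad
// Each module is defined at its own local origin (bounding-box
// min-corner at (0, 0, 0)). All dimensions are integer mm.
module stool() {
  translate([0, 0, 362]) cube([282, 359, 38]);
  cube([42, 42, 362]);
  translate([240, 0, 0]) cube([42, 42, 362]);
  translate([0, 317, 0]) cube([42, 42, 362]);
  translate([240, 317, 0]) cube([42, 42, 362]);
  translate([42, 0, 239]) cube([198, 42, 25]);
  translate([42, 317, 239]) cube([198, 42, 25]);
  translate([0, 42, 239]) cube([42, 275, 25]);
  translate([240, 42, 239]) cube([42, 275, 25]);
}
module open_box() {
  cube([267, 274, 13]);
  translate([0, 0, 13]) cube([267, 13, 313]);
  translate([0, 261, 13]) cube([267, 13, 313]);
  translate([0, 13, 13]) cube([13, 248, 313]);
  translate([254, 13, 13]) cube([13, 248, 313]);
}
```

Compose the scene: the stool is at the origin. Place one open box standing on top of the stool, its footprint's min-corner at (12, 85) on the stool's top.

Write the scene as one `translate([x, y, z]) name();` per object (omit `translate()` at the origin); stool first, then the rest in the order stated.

stool();
translate([12, 85, 400]) open_box();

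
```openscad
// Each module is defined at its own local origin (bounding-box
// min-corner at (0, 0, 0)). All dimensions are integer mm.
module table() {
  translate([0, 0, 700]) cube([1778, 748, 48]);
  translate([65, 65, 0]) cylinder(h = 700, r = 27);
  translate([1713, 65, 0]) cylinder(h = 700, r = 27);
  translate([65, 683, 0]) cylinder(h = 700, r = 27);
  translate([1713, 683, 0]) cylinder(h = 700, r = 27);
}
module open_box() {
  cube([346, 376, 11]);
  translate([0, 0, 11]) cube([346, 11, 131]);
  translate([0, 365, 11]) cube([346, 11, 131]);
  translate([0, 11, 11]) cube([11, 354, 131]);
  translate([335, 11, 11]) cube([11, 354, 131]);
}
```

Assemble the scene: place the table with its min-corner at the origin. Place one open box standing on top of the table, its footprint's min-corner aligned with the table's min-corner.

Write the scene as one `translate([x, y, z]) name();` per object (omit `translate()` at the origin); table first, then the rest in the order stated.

table();
translate([0, 0, 748]) open_box();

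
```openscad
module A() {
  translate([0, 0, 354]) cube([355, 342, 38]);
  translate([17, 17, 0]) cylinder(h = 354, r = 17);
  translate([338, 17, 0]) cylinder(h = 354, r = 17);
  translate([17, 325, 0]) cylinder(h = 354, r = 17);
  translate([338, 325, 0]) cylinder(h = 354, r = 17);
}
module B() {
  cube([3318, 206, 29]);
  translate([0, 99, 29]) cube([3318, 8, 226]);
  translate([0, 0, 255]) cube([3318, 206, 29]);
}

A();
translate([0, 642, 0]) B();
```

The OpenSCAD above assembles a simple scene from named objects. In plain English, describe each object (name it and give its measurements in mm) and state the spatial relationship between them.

A is a four-legged stool. The seat is 355×342 mm, 38 mm thick, top at z = 392 mm. It stands on four round legs, each 34 mm in diameter, from z = 0 to the seat underside, each leg's axis is inset half a diameter from the nearest pair of seat edges (so the leg's bounding box is flush with the corner).

B is an I-beam lying along x, 3318 mm long. Overall section height 284 mm. Two flanges 206 mm wide (y) and 29 mm thick, one on the floor and one at the top; a web 8 mm thick runs between them, centred on the flange width.

The I-beam is on the floor beside the stool on its +y side.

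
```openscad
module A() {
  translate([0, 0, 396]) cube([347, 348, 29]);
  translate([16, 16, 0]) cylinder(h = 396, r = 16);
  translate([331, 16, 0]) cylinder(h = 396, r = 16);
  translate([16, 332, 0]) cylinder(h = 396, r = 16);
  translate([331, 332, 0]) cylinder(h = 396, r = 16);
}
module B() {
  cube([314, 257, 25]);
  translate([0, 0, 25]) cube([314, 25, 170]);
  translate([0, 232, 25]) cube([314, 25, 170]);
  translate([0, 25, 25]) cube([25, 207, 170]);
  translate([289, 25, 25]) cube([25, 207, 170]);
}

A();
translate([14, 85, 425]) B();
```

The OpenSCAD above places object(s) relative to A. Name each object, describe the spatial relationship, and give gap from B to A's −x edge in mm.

A is a stool. B is an open box. The open box is on top of the stool. The gap from the open box to the stool's −x edge is 14 mm.

The open box's min-x is at 14; the stool's min-x is 0; gap = 14 mm.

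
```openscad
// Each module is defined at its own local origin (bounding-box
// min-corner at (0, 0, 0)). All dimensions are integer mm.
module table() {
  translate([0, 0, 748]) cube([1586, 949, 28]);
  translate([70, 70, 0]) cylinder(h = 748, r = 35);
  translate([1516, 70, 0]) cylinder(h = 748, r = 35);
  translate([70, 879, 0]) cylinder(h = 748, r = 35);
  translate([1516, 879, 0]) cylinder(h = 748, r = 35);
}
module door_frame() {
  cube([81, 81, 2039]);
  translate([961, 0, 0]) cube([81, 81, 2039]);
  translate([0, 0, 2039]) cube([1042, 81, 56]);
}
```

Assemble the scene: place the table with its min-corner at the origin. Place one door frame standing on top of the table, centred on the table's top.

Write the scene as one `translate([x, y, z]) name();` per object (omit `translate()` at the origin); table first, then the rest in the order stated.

table();
translate([272, 434, 776]) door_frame();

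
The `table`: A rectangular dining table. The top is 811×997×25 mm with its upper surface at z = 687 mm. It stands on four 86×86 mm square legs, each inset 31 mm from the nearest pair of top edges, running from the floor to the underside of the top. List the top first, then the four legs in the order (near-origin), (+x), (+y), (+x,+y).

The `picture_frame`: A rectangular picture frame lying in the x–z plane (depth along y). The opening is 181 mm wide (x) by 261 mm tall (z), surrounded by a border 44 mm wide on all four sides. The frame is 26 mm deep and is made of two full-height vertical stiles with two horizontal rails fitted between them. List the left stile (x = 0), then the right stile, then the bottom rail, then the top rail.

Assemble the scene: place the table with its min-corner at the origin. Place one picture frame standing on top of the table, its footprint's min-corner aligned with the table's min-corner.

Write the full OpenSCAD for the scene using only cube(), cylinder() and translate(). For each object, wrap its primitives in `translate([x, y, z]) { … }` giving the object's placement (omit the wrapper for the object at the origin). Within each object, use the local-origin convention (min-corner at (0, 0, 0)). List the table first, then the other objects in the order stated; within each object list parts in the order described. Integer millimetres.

translate([0, 0, 662]) cube([811, 997, 25]);
translate([31, 31, 0]) cube([86, 86, 662]);
translate([694, 31, 0]) cube([86, 86, 662]);
translate([31, 880, 0]) cube([86, 86, 662]);
translate([694, 880, 0]) cube([86, 86, 662]);
translate([0, 0, 687]) {
  cube([44, 26, 349]);
  translate([225, 0, 0]) cube([44, 26, 349]);
  translate([44, 0, 0]) cube([181, 26, 44]);
  translate([44, 0, 305]) cube([181, 26, 44]);
}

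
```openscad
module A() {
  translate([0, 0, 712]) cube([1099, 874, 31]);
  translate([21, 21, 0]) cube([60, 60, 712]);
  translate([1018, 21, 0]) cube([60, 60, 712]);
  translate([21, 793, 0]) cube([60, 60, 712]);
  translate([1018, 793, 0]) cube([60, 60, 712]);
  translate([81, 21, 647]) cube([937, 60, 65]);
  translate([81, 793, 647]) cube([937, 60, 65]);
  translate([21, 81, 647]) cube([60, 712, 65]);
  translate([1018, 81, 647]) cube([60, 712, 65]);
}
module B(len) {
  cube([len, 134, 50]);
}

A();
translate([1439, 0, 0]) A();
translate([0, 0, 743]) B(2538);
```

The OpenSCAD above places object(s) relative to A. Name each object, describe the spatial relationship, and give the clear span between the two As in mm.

A is a table. B is a beam. A beam spans the tops of two tables. The clear span between the two tables is 340 mm.

Second table starts at x = 1439; first ends at x = 1099; clear span = 1439 − 1099 = 340 mm.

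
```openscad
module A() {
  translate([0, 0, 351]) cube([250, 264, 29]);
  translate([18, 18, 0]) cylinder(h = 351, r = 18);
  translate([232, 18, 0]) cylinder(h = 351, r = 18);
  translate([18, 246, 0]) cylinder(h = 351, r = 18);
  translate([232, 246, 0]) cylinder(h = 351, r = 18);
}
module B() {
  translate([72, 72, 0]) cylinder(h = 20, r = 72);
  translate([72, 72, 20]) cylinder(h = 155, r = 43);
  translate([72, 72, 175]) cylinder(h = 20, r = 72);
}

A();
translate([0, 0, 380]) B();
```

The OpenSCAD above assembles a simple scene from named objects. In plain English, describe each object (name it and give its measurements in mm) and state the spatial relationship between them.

A is a four-legged stool. The seat is 250×264 mm, 29 mm thick, top at z = 380 mm. It stands on four round legs, each 36 mm in diameter, from z = 0 to the seat underside, each leg's axis is inset half a diameter from the nearest pair of seat edges (so the leg's bounding box is flush with the corner).

B is a spool: two coaxial disc flanges of radius 72 mm and thickness 20 mm, joined by a core cylinder of radius 43 mm and height 155 mm. The lower flange rests on z = 0 and the three cylinders share a vertical axis.

The spool is on top of the stool.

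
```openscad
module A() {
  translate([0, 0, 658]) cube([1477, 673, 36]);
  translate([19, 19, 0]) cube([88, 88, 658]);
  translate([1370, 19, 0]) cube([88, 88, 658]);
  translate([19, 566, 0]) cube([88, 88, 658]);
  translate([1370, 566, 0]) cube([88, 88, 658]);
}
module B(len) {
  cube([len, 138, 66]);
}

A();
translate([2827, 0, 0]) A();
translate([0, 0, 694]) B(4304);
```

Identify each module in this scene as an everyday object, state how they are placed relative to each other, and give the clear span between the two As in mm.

A is a table. B is a beam. A beam spans the tops of two tables. The clear span between the two tables is 1350 mm.

Second table starts at x = 2827; first ends at x = 1477; clear span = 2827 − 1477 = 1350 mm.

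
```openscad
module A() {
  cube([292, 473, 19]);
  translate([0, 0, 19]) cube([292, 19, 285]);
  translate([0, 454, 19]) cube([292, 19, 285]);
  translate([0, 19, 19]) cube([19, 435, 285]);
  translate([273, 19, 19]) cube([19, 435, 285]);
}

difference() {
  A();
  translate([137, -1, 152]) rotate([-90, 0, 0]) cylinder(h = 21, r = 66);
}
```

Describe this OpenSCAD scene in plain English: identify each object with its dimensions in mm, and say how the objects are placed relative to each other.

A is an open-topped rectangular box: outside dimensions 292×473×304 mm, with a uniform wall and base thickness of 19 mm. The base is a full 292×473 slab on the floor; four walls sit on top of the base. The front and back walls (the −y and +y sides) span the full width; the two side walls fit between them.

The open box has a circular hole of radius 66 mm through its front wall, centred at (x = 137, z = 152).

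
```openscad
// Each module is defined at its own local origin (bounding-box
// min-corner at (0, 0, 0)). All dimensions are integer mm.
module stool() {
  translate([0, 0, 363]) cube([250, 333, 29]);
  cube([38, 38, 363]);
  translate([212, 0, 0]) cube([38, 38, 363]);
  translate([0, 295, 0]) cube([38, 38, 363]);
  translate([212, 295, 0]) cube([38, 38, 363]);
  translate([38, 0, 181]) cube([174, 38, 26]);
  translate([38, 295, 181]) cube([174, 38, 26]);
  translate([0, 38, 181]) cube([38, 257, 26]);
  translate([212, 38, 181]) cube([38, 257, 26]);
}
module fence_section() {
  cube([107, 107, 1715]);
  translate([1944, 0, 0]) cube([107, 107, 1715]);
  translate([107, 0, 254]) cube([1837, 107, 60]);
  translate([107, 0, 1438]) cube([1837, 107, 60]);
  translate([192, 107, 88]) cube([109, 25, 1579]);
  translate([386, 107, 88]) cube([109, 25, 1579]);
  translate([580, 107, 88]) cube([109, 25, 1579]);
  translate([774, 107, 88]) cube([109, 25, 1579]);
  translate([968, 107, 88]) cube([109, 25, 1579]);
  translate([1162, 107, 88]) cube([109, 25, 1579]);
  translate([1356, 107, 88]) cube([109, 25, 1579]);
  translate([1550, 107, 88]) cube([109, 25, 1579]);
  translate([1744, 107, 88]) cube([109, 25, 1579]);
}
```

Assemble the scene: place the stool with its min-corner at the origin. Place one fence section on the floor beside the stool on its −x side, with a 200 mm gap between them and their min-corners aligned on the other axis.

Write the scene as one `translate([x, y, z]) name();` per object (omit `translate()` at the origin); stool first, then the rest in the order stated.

stool();
translate([-2251, 0, 0]) fence_section();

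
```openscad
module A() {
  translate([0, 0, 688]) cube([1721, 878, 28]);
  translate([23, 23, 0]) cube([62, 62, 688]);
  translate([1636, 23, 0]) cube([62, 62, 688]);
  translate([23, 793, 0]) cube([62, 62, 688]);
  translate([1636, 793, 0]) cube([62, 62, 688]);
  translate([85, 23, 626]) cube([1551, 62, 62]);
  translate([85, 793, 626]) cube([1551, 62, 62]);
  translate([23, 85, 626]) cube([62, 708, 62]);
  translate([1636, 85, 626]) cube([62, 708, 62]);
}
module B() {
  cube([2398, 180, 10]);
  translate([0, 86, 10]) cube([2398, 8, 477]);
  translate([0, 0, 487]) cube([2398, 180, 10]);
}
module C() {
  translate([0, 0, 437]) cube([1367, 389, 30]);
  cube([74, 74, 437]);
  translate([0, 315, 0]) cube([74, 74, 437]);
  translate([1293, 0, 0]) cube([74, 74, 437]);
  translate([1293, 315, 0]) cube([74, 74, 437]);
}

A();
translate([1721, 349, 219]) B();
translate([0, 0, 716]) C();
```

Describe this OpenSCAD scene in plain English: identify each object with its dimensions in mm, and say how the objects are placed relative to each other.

A is a table: top 1721 mm (x) × 878 mm (y), 28 mm thick, upper face at z = 716 mm, on four 62×62 mm square legs, each inset 23 mm from the nearest pair of top edges, running from z = 0 to the bottom of the top. Four apron rails, 62 mm thick and 62 mm tall, run between adjacent legs with their top edges flush with the underside of the top and their outer faces flush with the legs' outer faces.

B is an I-beam lying along x, 2398 mm long. Overall section height 497 mm. Two flanges 180 mm wide (y) and 10 mm thick, one on the floor and one at the top; a web 8 mm thick runs between them, centred on the flange width.

C is a long wooden bench with a 1367 mm (x) × 389 mm (y) seat, 30 mm thick, its top surface 467 mm above the floor. Four 74 mm square legs at the seat corners, flush with the edges, run from z = 0 to the seat underside.

The I-beam is beside the table with their tops flush at z = 716. The bench is on top of the table.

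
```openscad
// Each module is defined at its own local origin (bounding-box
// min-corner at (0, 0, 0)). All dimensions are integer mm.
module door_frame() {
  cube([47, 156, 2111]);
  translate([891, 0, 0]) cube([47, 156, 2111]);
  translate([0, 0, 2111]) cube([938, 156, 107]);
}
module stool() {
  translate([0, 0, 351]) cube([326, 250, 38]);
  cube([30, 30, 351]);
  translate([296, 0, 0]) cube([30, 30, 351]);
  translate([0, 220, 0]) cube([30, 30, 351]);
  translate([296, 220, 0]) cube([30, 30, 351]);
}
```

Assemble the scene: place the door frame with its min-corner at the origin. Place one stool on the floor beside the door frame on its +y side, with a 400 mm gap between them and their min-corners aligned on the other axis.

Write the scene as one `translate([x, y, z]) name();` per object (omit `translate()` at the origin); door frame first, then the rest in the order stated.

door_frame();
translate([0, 556, 0]) stool();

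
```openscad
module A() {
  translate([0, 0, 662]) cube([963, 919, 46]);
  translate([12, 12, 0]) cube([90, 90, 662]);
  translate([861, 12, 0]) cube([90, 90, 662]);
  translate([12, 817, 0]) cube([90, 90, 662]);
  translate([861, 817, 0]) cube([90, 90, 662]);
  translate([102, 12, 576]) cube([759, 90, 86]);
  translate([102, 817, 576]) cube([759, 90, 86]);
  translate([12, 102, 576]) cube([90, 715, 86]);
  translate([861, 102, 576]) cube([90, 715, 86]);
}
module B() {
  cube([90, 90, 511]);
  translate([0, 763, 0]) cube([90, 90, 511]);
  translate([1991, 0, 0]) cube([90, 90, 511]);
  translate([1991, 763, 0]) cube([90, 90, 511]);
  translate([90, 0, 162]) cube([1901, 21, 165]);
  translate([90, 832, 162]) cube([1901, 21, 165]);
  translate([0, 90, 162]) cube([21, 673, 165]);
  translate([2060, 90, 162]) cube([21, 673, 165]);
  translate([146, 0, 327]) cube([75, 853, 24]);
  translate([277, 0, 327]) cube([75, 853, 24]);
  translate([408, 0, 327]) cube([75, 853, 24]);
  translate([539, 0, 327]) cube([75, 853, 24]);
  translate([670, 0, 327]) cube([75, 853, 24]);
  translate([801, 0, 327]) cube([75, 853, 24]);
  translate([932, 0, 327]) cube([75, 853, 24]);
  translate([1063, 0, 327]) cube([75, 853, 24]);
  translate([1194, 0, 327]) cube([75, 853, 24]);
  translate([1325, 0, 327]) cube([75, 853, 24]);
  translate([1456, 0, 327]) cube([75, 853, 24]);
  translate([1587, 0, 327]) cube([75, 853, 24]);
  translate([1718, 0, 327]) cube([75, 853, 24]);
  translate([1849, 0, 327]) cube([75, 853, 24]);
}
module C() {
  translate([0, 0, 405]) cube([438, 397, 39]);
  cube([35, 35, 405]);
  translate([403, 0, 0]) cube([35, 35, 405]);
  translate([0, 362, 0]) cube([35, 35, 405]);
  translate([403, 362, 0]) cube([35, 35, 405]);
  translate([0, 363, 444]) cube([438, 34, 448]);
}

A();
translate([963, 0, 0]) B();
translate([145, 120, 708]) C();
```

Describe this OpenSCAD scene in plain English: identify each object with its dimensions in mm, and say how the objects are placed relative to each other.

A is a rectangular dining table. The top is 963×919×46 mm with its upper surface at z = 708 mm. It stands on four 90×90 mm square legs, each inset 12 mm from the nearest pair of top edges, running from the floor to the underside of the top. Four apron rails, 90 mm thick and 86 mm tall, run between adjacent legs with their top edges flush with the underside of the top and their outer faces flush with the legs' outer faces.

B is a bed frame 2081 mm long (x) by 853 mm wide (y). Four 90×90 mm corner posts, 511 mm tall, at the corners of the footprint. Four rails of 21 mm thickness and 165 mm height run between adjacent posts with their undersides at z = 162 mm, their outer faces flush with the outside of the frame (the two x-running rails run between the posts' inner faces; the two y-running rails run between the posts' inner faces). 14 slats, each 75 mm wide (x) and 24 mm thick, lie across the top of the two x-running rails, running the full 853 mm width of the frame in y; the slats are evenly spaced along x between the inner faces of the end posts with equal gaps (rounded down to the nearest mm) at the −x end and between each pair — any rounding remainder accumulates at the +x end.

C is a chair: 438×397 mm seat, 39 mm thick, top at z = 444 mm, on four 35 mm square corner legs flush with the seat edges. A 34 mm thick backrest slab spans the full seat width, extending 448 mm above the seat top, its back face flush with the seat's +y edge.

The bed frame is against the table's +x side, with their −y faces flush. The chair is on top of the table.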